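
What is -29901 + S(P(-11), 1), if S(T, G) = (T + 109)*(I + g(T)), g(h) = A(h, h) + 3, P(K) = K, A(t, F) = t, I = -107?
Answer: -41171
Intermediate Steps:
g(h) = 3 + h (g(h) = h + 3 = 3 + h)
S(T, G) = (-104 + T)*(109 + T) (S(T, G) = (T + 109)*(-107 + (3 + T)) = (109 + T)*(-104 + T) = (-104 + T)*(109 + T))
-29901 + S(P(-11), 1) = -29901 + (-11336 + (-11)**2 + 5*(-11)) = -29901 + (-11336 + 121 - 55) = -29901 - 11270 = -41171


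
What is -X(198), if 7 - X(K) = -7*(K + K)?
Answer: -2779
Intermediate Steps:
X(K) = 7 + 14*K (X(K) = 7 - (-7)*(K + K) = 7 - (-7)*2*K = 7 - (-14)*K = 7 + 14*K)
-X(198) = -(7 + 14*198) = -(7 + 2772) = -1*2779 = -2779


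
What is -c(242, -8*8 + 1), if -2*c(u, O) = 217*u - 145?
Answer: 52369/2 ≈ 26185.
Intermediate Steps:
c(u, O) = 145/2 - 217*u/2 (c(u, O) = -(217*u - 145)/2 = -(-145 + 217*u)/2 = 145/2 - 217*u/2)
-c(242, -8*8 + 1) = -(145/2 - 217/2*242) = -(145/2 - 26257) = -1*(-52369/2) = 52369/2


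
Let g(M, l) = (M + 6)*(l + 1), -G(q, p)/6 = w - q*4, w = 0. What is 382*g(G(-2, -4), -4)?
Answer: 48132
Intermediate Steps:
G(q, p) = 24*q (G(q, p) = -6*(0 - q*4) = -6*(0 - 4*q) = -(-24)*q = 24*q)
g(M, l) = (1 + l)*(6 + M) (g(M, l) = (6 + M)*(1 + l) = (1 + l)*(6 + M))
382*g(G(-2, -4), -4) = 382*(6 + 24*(-2) + 6*(-4) + (24*(-2))*(-4)) = 382*(6 - 48 - 24 - 48*(-4)) = 382*(6 - 48 - 24 + 192) = 382*126 = 48132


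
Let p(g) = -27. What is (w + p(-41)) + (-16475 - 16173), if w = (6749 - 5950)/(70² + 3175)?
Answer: -15520578/475 ≈ -32675.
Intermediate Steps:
w = 47/475 (w = 799/(4900 + 3175) = 799/8075 = 799*(1/8075) = 47/475 ≈ 0.098947)
(w + p(-41)) + (-16475 - 16173) = (47/475 - 27) + (-16475 - 16173) = -12778/475 - 32648 = -15520578/475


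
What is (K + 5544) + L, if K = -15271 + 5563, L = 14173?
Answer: 10009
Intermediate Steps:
K = -9708
(K + 5544) + L = (-9708 + 5544) + 14173 = -4164 + 14173 = 10009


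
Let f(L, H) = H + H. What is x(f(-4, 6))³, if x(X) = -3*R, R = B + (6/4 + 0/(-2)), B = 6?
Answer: -91125/8 ≈ -11391.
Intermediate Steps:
f(L, H) = 2*H
R = 15/2 (R = 6 + (6/4 + 0/(-2)) = 6 + (6*(¼) + 0*(-½)) = 6 + (3/2 + 0) = 6 + 3/2 = 15/2 ≈ 7.5000)
x(X) = -45/2 (x(X) = -3*15/2 = -45/2)
x(f(-4, 6))³ = (-45/2)³ = -91125/8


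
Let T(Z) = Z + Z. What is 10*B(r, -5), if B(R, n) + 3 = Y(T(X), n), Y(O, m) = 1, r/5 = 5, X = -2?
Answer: -20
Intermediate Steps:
T(Z) = 2*Z
r = 25 (r = 5*5 = 25)
B(R, n) = -2 (B(R, n) = -3 + 1 = -2)
10*B(r, -5) = 10*(-2) = -20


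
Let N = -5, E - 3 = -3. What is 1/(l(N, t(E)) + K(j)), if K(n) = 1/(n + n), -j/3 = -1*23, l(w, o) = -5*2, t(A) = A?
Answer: -138/1379 ≈ -0.10007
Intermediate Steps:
E = 0 (E = 3 - 3 = 0)
l(w, o) = -10
j = 69 (j = -(-3)*23 = -3*(-23) = 69)
K(n) = 1/(2*n)
1/(l(N, t(E)) + K(j)) = 1/(-10 + (½)/69) = 1/(-10 + (½)*(1/69)) = 1/(-10 + 1/138) = 1/(-1379/138) = -138/1379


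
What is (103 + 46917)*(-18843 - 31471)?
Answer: -2365764280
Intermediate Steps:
(103 + 46917)*(-18843 - 31471) = 47020*(-50314) = -2365764280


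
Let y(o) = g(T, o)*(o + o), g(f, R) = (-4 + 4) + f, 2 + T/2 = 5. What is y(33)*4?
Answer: 1584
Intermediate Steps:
T = 6 (T = -4 + 2*5 = -4 + 10 = 6)
g(f, R) = f (g(f, R) = 0 + f = f)
y(o) = 12*o (y(o) = 6*(o + o) = 6*(2*o) = 12*o)
y(33)*4 = (12*33)*4 = 396*4 = 1584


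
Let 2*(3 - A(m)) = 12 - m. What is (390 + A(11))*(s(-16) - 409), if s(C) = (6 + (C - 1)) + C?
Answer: -171130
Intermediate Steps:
s(C) = 5 + 2*C (s(C) = (6 + (-1 + C)) + C = (5 + C) + C = 5 + 2*C)
A(m) = -3 + m/2 (A(m) = 3 - (12 - m)/2 = 3 + (-6 + m/2) = -3 + m/2)
(390 + A(11))*(s(-16) - 409) = (390 + (-3 + (½)*11))*((5 + 2*(-16)) - 409) = (390 + (-3 + 11/2))*((5 - 32) - 409) = (390 + 5/2)*(-27 - 409) = (785/2)*(-436) = -171130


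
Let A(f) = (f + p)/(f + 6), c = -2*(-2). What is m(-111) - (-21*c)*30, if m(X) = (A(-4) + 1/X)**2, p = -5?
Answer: 125197681/49284 ≈ 2540.3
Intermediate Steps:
c = 4
A(f) = (-5 + f)/(6 + f) (A(f) = (f - 5)/(f + 6) = (-5 + f)/(6 + f))
m(X) = (-9/2 + 1/X)**2 (m(X) = ((-5 - 4)/(6 - 4) + 1/X)**2 = (-9/2 + 1/X)**2)
m(-111) - (-21*c)*30 = (1/4)*(-2 + 9*(-111))**2/(-111)**2 - (-21*4)*30 = (1/4)*(1/12321)*(-2 - 999)**2 - (-84)*30 = (1/4)*(1/12321)*(-1001)**2 - 1*(-2520) = (1/4)*(1/12321)*1002001 + 2520 = 1002001/49284 + 2520 = 125197681/49284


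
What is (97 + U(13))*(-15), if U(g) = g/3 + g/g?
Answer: -1535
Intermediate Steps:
U(g) = 1 + g/3 (U(g) = g*(1/3) + 1 = g/3 + 1 = 1 + g/3)
(97 + U(13))*(-15) = (97 + (1 + (1/3)*13))*(-15) = (97 + (1 + 13/3))*(-15) = (97 + 16/3)*(-15) = (307/3)*(-15) = -1535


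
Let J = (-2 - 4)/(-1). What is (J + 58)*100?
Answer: 6400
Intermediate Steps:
J = 6 (J = -1*(-6) = 6)
(J + 58)*100 = (6 + 58)*100 = 64*100 = 6400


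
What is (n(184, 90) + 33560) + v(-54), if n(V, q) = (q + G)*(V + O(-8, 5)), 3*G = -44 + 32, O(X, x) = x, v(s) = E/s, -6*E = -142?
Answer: 8069797/162 ≈ 49814.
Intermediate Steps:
E = 71/3 (E = -⅙*(-142) = 71/3 ≈ 23.667)
v(s) = 71/(3*s)
G = -4 (G = (-44 + 32)/3 = (⅓)*(-12) = -4)
n(V, q) = (-4 + q)*(5 + V) (n(V, q) = (q - 4)*(V + 5) = (-4 + q)*(5 + V))
(n(184, 90) + 33560) + v(-54) = ((-20 - 4*184 + 5*90 + 184*90) + 33560) + (71/3)/(-54) = ((-20 - 736 + 450 + 16560) + 33560) + (71/3)*(-1/54) = (16254 + 33560) - 71/162 = 49814 - 71/162 = 8069797/162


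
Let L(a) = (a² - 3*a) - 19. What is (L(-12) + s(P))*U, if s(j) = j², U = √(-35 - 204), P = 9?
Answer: 242*I*√239 ≈ 3741.2*I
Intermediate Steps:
L(a) = -19 + a² - 3*a
U = I*√239 (U = √(-239) = I*√239 ≈ 15.46*I)
(L(-12) + s(P))*U = ((-19 + (-12)² - 3*(-12)) + 9²)*(I*√239) = ((-19 + 144 + 36) + 81)*(I*√239) = (161 + 81)*(I*√239) = 242*(I*√239) = 242*I*√239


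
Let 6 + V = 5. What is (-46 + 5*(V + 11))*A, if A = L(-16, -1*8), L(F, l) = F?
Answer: -64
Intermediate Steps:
A = -16
V = -1 (V = -6 + 5 = -1)
(-46 + 5*(V + 11))*A = (-46 + 5*(-1 + 11))*(-16) = (-46 + 5*10)*(-16) = (-46 + 50)*(-16) = 4*(-16) = -64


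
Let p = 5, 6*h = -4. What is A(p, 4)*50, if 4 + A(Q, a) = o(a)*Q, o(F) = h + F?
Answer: 1900/3 ≈ 633.33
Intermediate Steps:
h = -2/3 (h = (1/6)*(-4) = -2/3 ≈ -0.66667)
o(F) = -2/3 + F
A(Q, a) = -4 + Q*(-2/3 + a) (A(Q, a) = -4 + (-2/3 + a)*Q = -4 + Q*(-2/3 + a))
A(p, 4)*50 = (-4 + (1/3)*5*(-2 + 3*4))*50 = (-4 + (1/3)*5*(-2 + 12))*50 = (-4 + (1/3)*5*10)*50 = (-4 + 50/3)*50 = (38/3)*50 = 1900/3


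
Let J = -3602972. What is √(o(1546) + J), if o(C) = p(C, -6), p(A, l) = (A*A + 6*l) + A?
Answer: 3*I*√134594 ≈ 1100.6*I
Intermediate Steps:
p(A, l) = A + A² + 6*l (p(A, l) = (A² + 6*l) + A = A + A² + 6*l)
o(C) = -36 + C + C² (o(C) = C + C² + 6*(-6) = C + C² - 36 = -36 + C + C²)
√(o(1546) + J) = √((-36 + 1546 + 1546²) - 3602972) = √((-36 + 1546 + 2390116) - 3602972) = √(2391626 - 3602972) = √(-1211346) = 3*I*√134594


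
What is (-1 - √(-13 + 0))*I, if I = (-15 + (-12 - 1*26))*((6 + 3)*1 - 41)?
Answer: -1696 - 1696*I*√13 ≈ -1696.0 - 6115.0*I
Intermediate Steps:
I = 1696 (I = (-15 + (-12 - 26))*(9*1 - 41) = (-15 - 38)*(9 - 41) = -53*(-32) = 1696)
(-1 - √(-13 + 0))*I = (-1 - √(-13 + 0))*1696 = (-1 - √(-13))*1696 = (-1 - I*√13)*1696 = -1696 - 1696*I*√13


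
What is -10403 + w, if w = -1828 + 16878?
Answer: 4647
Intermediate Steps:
w = 15050
-10403 + w = -10403 + 15050 = 4647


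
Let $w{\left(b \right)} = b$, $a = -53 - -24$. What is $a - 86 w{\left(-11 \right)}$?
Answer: $917$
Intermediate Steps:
$a = -29$ ($a = -53 + 24 = -29$)
$a - 86 w{\left(-11 \right)} = -29 - -946 = -29 + 946 = 917$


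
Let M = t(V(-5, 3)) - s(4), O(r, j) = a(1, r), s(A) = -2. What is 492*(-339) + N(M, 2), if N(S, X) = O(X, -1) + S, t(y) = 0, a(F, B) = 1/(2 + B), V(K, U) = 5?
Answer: -667143/4 ≈ -1.6679e+5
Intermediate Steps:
O(r, j) = 1/(2 + r)
M = 2 (M = 0 - 1*(-2) = 0 + 2 = 2)
N(S, X) = S + 1/(2 + X) (N(S, X) = 1/(2 + X) + S = S + 1/(2 + X))
492*(-339) + N(M, 2) = 492*(-339) + (1 + 2*(2 + 2))/(2 + 2) = -166788 + (1 + 2*4)/4 = -166788 + (1 + 8)/4 = -166788 + (¼)*9 = -166788 + 9/4 = -667143/4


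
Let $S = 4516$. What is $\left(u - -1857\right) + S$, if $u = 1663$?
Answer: $8036$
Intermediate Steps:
$\left(u - -1857\right) + S = \left(1663 - -1857\right) + 4516 = \left(1663 + 1857\right) + 4516 = 3520 + 4516 = 8036$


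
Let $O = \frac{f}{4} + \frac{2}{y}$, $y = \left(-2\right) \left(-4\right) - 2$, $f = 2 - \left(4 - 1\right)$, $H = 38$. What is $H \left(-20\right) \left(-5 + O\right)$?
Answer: $\frac{11210}{3} \approx 3736.7$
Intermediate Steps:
$f = -1$ ($f = 2 - \left(4 - 1\right) = 2 - 3 = -1$)
$y = 6$ ($y = 8 - 2 = 6$)
$O = \frac{1}{12}$ ($O = - \frac{1}{4} + \frac{2}{6} = \left(-1\right) \frac{1}{4} + 2 \cdot \frac{1}{6} = - \frac{1}{4} + \frac{1}{3} = \frac{1}{12} \approx 0.083333$)
$H \left(-20\right) \left(-5 + O\right) = 38 \left(-20\right) \left(-5 + \frac{1}{12}\right) = \left(-760\right) \left(- \frac{59}{12}\right) = \frac{11210}{3}$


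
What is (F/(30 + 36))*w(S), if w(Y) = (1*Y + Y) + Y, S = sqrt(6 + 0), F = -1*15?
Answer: -15*sqrt(6)/22 ≈ -1.6701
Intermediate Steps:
F = -15
S = sqrt(6) ≈ 2.4495
w(Y) = 3*Y (w(Y) = (Y + Y) + Y = 2*Y + Y = 3*Y)
(F/(30 + 36))*w(S) = (-15/(30 + 36))*(3*sqrt(6)) = (-15/66)*(3*sqrt(6)) = ((1/66)*(-15))*(3*sqrt(6)) = -15*sqrt(6)/22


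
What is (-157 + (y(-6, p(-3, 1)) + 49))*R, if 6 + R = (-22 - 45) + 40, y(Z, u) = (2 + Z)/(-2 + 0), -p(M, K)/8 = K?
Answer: 3498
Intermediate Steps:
p(M, K) = -8*K
y(Z, u) = -1 - Z/2 (y(Z, u) = (2 + Z)/(-2) = (2 + Z)*(-½) = -1 - Z/2)
R = -33 (R = -6 + ((-22 - 45) + 40) = -6 + (-67 + 40) = -6 - 27 = -33)
(-157 + (y(-6, p(-3, 1)) + 49))*R = (-157 + ((-1 - ½*(-6)) + 49))*(-33) = (-157 + ((-1 + 3) + 49))*(-33) = (-157 + (2 + 49))*(-33) = (-157 + 51)*(-33) = -106*(-33) = 3498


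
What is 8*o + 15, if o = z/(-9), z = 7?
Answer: 79/9 ≈ 8.7778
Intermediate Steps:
o = -7/9 (o = 7/(-9) = 7*(-1/9) = -7/9 ≈ -0.77778)
8*o + 15 = 8*(-7/9) + 15 = -56/9 + 15 = 79/9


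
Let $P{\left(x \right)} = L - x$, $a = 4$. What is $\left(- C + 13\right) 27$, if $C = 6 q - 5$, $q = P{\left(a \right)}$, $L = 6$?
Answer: $162$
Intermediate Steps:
$P{\left(x \right)} = 6 - x$
$q = 2$ ($q = 6 - 4 = 2$)
$C = 7$ ($C = 6 \cdot 2 - 5 = 12 - 5 = 7$)
$\left(- C + 13\right) 27 = \left(\left(-1\right) 7 + 13\right) 27 = \left(-7 + 13\right) 27 = 6 \cdot 27 = 162$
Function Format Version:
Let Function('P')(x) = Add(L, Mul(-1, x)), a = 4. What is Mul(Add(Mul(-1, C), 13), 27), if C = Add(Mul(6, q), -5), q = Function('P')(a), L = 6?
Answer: 162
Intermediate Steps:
Function('P')(x) = Add(6, Mul(-1, x))
q = 2 (q = Add(6, Mul(-1, 4)) = Add(6, -4) = 2)
C = 7 (C = Add(Mul(6, 2), -5) = Add(12, -5) = 7)
Mul(Add(Mul(-1, C), 13), 27) = Mul(Add(Mul(-1, 7), 13), 27) = Mul(Add(-7, 13), 27) = Mul(6, 27) = 162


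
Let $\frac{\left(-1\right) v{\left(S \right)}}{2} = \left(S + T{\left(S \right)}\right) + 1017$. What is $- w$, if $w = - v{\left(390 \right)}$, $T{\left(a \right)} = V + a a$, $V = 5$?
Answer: $-307024$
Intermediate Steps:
$T{\left(a \right)} = 5 + a^{2}$ ($T{\left(a \right)} = 5 + a a = 5 + a^{2}$)
$v{\left(S \right)} = -2044 - 2 S - 2 S^{2}$ ($v{\left(S \right)} = - 2 \left(\left(S + \left(5 + S^{2}\right)\right) + 1017\right) = - 2 \left(\left(5 + S + S^{2}\right) + 1017\right) = - 2 \left(1022 + S + S^{2}\right) = -2044 - 2 S - 2 S^{2}$)
$w = 307024$ ($w = - (-2044 - 780 - 2 \cdot 390^{2}) = - (-2044 - 780 - 304200) = \left(-1\right) \left(-307024\right) = 307024$)
$- w = \left(-1\right) 307024 = -307024$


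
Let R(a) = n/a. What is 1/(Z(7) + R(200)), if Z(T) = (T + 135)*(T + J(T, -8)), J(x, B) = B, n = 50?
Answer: -4/567 ≈ -0.0070547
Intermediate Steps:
R(a) = 50/a
Z(T) = (-8 + T)*(135 + T) (Z(T) = (T + 135)*(T - 8) = (135 + T)*(-8 + T) = (-8 + T)*(135 + T))
1/(Z(7) + R(200)) = 1/((-1080 + 7**2 + 127*7) + 50/200) = 1/((-1080 + 49 + 889) + 50*(1/200)) = 1/(-142 + 1/4) = 1/(-567/4) = -4/567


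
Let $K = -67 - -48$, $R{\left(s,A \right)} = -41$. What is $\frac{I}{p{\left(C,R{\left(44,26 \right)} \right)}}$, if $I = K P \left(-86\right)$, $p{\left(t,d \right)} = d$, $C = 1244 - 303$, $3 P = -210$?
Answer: $\frac{114380}{41} \approx 2789.8$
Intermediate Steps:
$P = -70$ ($P = \frac{1}{3} \left(-210\right) = -70$)
$C = 941$
$K = -19$ ($K = -67 + 48 = -19$)
$I = -114380$ ($I = \left(-19\right) \left(-70\right) \left(-86\right) = 1330 \left(-86\right) = -114380$)
$\frac{I}{p{\left(C,R{\left(44,26 \right)} \right)}} = - \frac{114380}{-41} = \left(-114380\right) \left(- \frac{1}{41}\right) = \frac{114380}{41}$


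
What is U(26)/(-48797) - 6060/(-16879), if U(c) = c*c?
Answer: 284299616/823644563 ≈ 0.34517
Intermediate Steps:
U(c) = c**2
U(26)/(-48797) - 6060/(-16879) = 26**2/(-48797) - 6060/(-16879) = 676*(-1/48797) - 6060*(-1/16879) = -676/48797 + 6060/16879 = 284299616/823644563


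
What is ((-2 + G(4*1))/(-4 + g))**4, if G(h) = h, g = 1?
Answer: 16/81 ≈ 0.19753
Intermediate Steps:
((-2 + G(4*1))/(-4 + g))**4 = ((-2 + 4*1)/(-4 + 1))**4 = ((-2 + 4)/(-3))**4 = (2*(-1/3))**4 = (-2/3)**4 = 16/81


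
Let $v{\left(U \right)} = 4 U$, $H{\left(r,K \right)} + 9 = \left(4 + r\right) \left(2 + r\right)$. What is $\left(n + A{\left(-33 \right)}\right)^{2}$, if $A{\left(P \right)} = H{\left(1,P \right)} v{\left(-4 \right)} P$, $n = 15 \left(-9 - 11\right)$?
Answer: $8225424$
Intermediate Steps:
$H{\left(r,K \right)} = -9 + \left(2 + r\right) \left(4 + r\right)$ ($H{\left(r,K \right)} = -9 + \left(4 + r\right) \left(2 + r\right) = -9 + \left(2 + r\right) \left(4 + r\right)$)
$n = -300$ ($n = 15 \left(-20\right) = -300$)
$A{\left(P \right)} = - 96 P$ ($A{\left(P \right)} = \left(-1 + 1^{2} + 6 \cdot 1\right) 4 \left(-4\right) P = \left(-1 + 1 + 6\right) \left(-16\right) P = 6 \left(-16\right) P = - 96 P$)
$\left(n + A{\left(-33 \right)}\right)^{2} = \left(-300 - -3168\right)^{2} = \left(-300 + 3168\right)^{2} = 2868^{2} = 8225424$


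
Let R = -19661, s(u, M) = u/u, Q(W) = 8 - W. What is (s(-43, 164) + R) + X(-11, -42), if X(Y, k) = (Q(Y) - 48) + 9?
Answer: -19680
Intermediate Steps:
s(u, M) = 1
X(Y, k) = -31 - Y (X(Y, k) = ((8 - Y) - 48) + 9 = (-40 - Y) + 9 = -31 - Y)
(s(-43, 164) + R) + X(-11, -42) = (1 - 19661) + (-31 - 1*(-11)) = -19660 + (-31 + 11) = -19660 - 20 = -19680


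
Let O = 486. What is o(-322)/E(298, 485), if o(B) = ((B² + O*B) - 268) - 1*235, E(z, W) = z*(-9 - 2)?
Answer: 53311/3278 ≈ 16.263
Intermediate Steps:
E(z, W) = -11*z (E(z, W) = z*(-11) = -11*z)
o(B) = -503 + B² + 486*B (o(B) = ((B² + 486*B) - 268) - 1*235 = (-268 + B² + 486*B) - 235 = -503 + B² + 486*B)
o(-322)/E(298, 485) = (-503 + (-322)² + 486*(-322))/((-11*298)) = (-503 + 103684 - 156492)/(-3278) = -53311*(-1/3278) = 53311/3278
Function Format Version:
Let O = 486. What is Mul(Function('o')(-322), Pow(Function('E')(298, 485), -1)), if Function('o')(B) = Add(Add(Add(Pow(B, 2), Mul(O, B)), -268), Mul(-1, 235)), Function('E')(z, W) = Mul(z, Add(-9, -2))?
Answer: Rational(53311, 3278) ≈ 16.263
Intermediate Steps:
Function('E')(z, W) = Mul(-11, z) (Function('E')(z, W) = Mul(z, -11) = Mul(-11, z))
Function('o')(B) = Add(-503, Pow(B, 2), Mul(486, B)) (Function('o')(B) = Add(Add(Add(Pow(B, 2), Mul(486, B)), -268), Mul(-1, 235)) = Add(Add(-268, Pow(B, 2), Mul(486, B)), -235) = Add(-503, Pow(B, 2), Mul(486, B)))
Mul(Function('o')(-322), Pow(Function('E')(298, 485), -1)) = Mul(Add(-503, Pow(-322, 2), Mul(486, -322)), Pow(Mul(-11, 298), -1)) = Mul(Add(-503, 103684, -156492), Pow(-3278, -1)) = Mul(-53311, Rational(-1, 3278)) = Rational(53311, 3278)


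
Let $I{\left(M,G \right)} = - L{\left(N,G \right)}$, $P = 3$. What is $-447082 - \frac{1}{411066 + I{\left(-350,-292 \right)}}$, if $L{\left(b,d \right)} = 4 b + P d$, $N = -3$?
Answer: $- \frac{184177218229}{411954} \approx -4.4708 \cdot 10^{5}$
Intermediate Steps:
$L{\left(b,d \right)} = 3 d + 4 b$ ($L{\left(b,d \right)} = 4 b + 3 d = 3 d + 4 b$)
$I{\left(M,G \right)} = 12 - 3 G$ ($I{\left(M,G \right)} = - (3 G + 4 \left(-3\right)) = - (3 G - 12) = - (-12 + 3 G) = 12 - 3 G$)
$-447082 - \frac{1}{411066 + I{\left(-350,-292 \right)}} = -447082 - \frac{1}{411066 + \left(12 - -876\right)} = -447082 - \frac{1}{411066 + \left(12 + 876\right)} = -447082 - \frac{1}{411066 + 888} = -447082 - \frac{1}{411954} = - \frac{184177218229}{411954}$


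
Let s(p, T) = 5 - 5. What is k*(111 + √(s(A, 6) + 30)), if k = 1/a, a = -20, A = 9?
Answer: -111/20 - √30/20 ≈ -5.8239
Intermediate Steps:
k = -1/20 (k = 1/(-20) = -1/20 ≈ -0.050000)
s(p, T) = 0
k*(111 + √(s(A, 6) + 30)) = -(111 + √(0 + 30))/20 = -(111 + √30)/20 = -111/20 - √30/20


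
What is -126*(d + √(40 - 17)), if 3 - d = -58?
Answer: -7686 - 126*√23 ≈ -8290.3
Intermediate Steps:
d = 61 (d = 3 - 1*(-58) = 3 + 58 = 61)
-126*(d + √(40 - 17)) = -126*(61 + √(40 - 17)) = -126*(61 + √23) = -7686 - 126*√23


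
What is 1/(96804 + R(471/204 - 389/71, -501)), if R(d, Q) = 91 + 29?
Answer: 1/96924 ≈ 1.0317e-5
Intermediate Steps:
R(d, Q) = 120
1/(96804 + R(471/204 - 389/71, -501)) = 1/(96804 + 120) = 1/96924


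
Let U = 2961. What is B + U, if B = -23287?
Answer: -20326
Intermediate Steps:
B + U = -23287 + 2961 = -20326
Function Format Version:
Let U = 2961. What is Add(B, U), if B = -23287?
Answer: -20326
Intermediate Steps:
Add(B, U) = Add(-23287, 2961) = -20326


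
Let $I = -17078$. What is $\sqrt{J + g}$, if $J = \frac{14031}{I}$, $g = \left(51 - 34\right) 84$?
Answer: $\frac{\sqrt{416248122534}}{17078} \approx 37.778$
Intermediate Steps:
$g = 1428$ ($g = 17 \cdot 84 = 1428$)
$J = - \frac{14031}{17078}$ ($J = \frac{14031}{-17078} = 14031 \left(- \frac{1}{17078}\right) = - \frac{14031}{17078} \approx -0.82158$)
$\sqrt{J + g} = \sqrt{- \frac{14031}{17078} + 1428} = \sqrt{\frac{24373353}{17078}} = \frac{\sqrt{416248122534}}{17078}$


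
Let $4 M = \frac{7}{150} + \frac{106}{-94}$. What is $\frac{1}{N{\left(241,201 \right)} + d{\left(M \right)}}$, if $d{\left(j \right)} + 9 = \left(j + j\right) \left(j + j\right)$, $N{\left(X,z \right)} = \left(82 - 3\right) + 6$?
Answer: $\frac{198810000}{15167639641} \approx 0.013108$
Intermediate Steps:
$N{\left(X,z \right)} = 85$ ($N{\left(X,z \right)} = 79 + 6 = 85$)
$M = - \frac{7621}{28200}$ ($M = \frac{\frac{7}{150} + \frac{106}{-94}}{4} = \frac{7 \cdot \frac{1}{150} + 106 \left(- \frac{1}{94}\right)}{4} = \frac{\frac{7}{150} - \frac{53}{47}}{4} = \frac{1}{4} \left(- \frac{7621}{7050}\right) = - \frac{7621}{28200} \approx -0.27025$)
$d{\left(j \right)} = -9 + 4 j^{2}$ ($d{\left(j \right)} = -9 + \left(j + j\right) \left(j + j\right) = -9 + 2 j 2 j = -9 + 4 j^{2}$)
$\frac{1}{N{\left(241,201 \right)} + d{\left(M \right)}} = \frac{1}{85 - \left(9 - 4 \left(- \frac{7621}{28200}\right)^{2}\right)} = \frac{1}{85 + \left(-9 + 4 \cdot \frac{58079641}{795240000}\right)} = \frac{1}{85 + \left(-9 + \frac{58079641}{198810000}\right)} = \frac{1}{85 - \frac{1731210359}{198810000}} = \frac{1}{\frac{15167639641}{198810000}} = \frac{198810000}{15167639641}$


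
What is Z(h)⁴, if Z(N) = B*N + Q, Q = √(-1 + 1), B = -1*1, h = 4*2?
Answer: 4096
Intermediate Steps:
h = 8
B = -1
Q = 0 (Q = √0 = 0)
Z(N) = -N (Z(N) = -N + 0 = -N)
Z(h)⁴ = (-1*8)⁴ = (-8)⁴ = 4096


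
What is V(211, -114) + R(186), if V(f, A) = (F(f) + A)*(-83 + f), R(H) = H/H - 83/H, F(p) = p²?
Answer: 1057241959/186 ≈ 5.6841e+6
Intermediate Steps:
R(H) = 1 - 83/H
V(f, A) = (-83 + f)*(A + f²) (V(f, A) = (f² + A)*(-83 + f) = (A + f²)*(-83 + f) = (-83 + f)*(A + f²))
V(211, -114) + R(186) = (211³ - 83*(-114) - 83*211² - 114*211) + (-83 + 186)/186 = (9393931 + 9462 - 83*44521 - 24054) + (1/186)*103 = (9393931 + 9462 - 3695243 - 24054) + 103/186 = 5684096 + 103/186 = 1057241959/186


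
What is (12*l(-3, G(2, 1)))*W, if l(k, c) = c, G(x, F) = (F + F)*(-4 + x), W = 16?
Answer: -768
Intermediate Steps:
G(x, F) = 2*F*(-4 + x) (G(x, F) = (2*F)*(-4 + x) = 2*F*(-4 + x))
(12*l(-3, G(2, 1)))*W = (12*(2*1*(-4 + 2)))*16 = (12*(2*1*(-2)))*16 = (12*(-4))*16 = -48*16 = -768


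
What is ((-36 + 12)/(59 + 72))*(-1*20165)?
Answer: 483960/131 ≈ 3694.4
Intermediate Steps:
((-36 + 12)/(59 + 72))*(-1*20165) = -24/131*(-20165) = 483960/131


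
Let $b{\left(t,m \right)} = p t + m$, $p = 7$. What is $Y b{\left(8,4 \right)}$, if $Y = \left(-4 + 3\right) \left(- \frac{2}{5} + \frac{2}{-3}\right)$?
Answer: $64$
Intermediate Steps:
$b{\left(t,m \right)} = m + 7 t$ ($b{\left(t,m \right)} = 7 t + m = m + 7 t$)
$Y = \frac{16}{15}$ ($Y = - (\left(-2\right) \frac{1}{5} + 2 \left(- \frac{1}{3}\right)) = - (- \frac{2}{5} - \frac{2}{3}) = \left(-1\right) \left(- \frac{16}{15}\right) = \frac{16}{15} \approx 1.0667$)
$Y b{\left(8,4 \right)} = \frac{16 \left(4 + 7 \cdot 8\right)}{15} = \frac{16 \left(4 + 56\right)}{15} = \frac{16}{15} \cdot 60 = 64$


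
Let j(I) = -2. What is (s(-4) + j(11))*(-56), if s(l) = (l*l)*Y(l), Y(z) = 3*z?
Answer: 10864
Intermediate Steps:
s(l) = 3*l³ (s(l) = (l*l)*(3*l) = l²*(3*l) = 3*l³)
(s(-4) + j(11))*(-56) = (3*(-4)³ - 2)*(-56) = (3*(-64) - 2)*(-56) = (-192 - 2)*(-56) = -194*(-56) = 10864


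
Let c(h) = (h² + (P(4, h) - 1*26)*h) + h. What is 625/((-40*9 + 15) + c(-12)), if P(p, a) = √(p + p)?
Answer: 6875/961 + 5000*√2/2883 ≈ 9.6067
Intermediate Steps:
P(p, a) = √2*√p (P(p, a) = √(2*p) = √2*√p)
c(h) = h + h² + h*(-26 + 2*√2) (c(h) = (h² + (√2*√4 - 1*26)*h) + h = (h² + (√2*2 - 26)*h) + h = (h² + (2*√2 - 26)*h) + h = (h² + (-26 + 2*√2)*h) + h = (h² + h*(-26 + 2*√2)) + h = h + h² + h*(-26 + 2*√2))
625/((-40*9 + 15) + c(-12)) = 625/((-40*9 + 15) - 12*(-25 - 12 + 2*√2)) = 625/((-360 + 15) - 12*(-37 + 2*√2)) = 625/(-345 + (444 - 24*√2)) = 625/(99 - 24*√2)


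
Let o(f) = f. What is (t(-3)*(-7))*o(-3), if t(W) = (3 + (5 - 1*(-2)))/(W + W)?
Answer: -35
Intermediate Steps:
t(W) = 5/W (t(W) = (3 + (5 + 2))/((2*W)) = (3 + 7)*(1/(2*W)) = 10*(1/(2*W)) = 5/W)
(t(-3)*(-7))*o(-3) = ((5/(-3))*(-7))*(-3) = ((5*(-⅓))*(-7))*(-3) = -5/3*(-7)*(-3) = (35/3)*(-3) = -35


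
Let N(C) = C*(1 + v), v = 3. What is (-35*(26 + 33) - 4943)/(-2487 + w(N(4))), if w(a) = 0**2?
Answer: 2336/829 ≈ 2.8179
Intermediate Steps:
N(C) = 4*C (N(C) = C*(1 + 3) = C*4 = 4*C)
w(a) = 0
(-35*(26 + 33) - 4943)/(-2487 + w(N(4))) = (-35*(26 + 33) - 4943)/(-2487 + 0) = (-35*59 - 4943)/(-2487) = (-2065 - 4943)*(-1/2487) = -7008*(-1/2487) = 2336/829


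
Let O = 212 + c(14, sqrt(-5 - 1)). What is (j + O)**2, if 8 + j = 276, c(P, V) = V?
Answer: (480 + I*sqrt(6))**2 ≈ 2.3039e+5 + 2352.0*I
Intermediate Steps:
j = 268 (j = -8 + 276 = 268)
O = 212 + I*sqrt(6) (O = 212 + sqrt(-5 - 1) = 212 + sqrt(-6) = 212 + I*sqrt(6) ≈ 212.0 + 2.4495*I)
(j + O)**2 = (268 + (212 + I*sqrt(6)))**2 = (480 + I*sqrt(6))**2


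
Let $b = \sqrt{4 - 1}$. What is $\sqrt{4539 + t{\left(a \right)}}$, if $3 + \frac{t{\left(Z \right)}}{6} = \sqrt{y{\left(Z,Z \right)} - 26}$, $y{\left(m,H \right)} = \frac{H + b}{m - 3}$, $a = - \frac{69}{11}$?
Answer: $\frac{\sqrt{1306569 + 17 i \sqrt{102} \sqrt{2583 + 11 \sqrt{3}}}}{17} \approx 67.239 + 0.22535 i$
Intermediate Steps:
$a = - \frac{69}{11}$ ($a = \left(-69\right) \frac{1}{11} = - \frac{69}{11} \approx -6.2727$)
$b = \sqrt{3} \approx 1.732$
$y{\left(m,H \right)} = \frac{H + \sqrt{3}}{-3 + m}$ ($y{\left(m,H \right)} = \frac{H + \sqrt{3}}{m - 3} = \frac{H + \sqrt{3}}{-3 + m}$)
$t{\left(Z \right)} = -18 + 6 \sqrt{-26 + \frac{Z + \sqrt{3}}{-3 + Z}}$ ($t{\left(Z \right)} = -18 + 6 \sqrt{\frac{Z + \sqrt{3}}{-3 + Z} - 26} = -18 + 6 \sqrt{-26 + \frac{Z + \sqrt{3}}{-3 + Z}}$)
$\sqrt{4539 + t{\left(a \right)}} = \sqrt{4539 - \left(18 - 6 \sqrt{\frac{78 + \sqrt{3} - - \frac{1725}{11}}{-3 - \frac{69}{11}}}\right)} = \sqrt{4539 - \left(18 - 6 \sqrt{\frac{78 + \sqrt{3} + \frac{1725}{11}}{- \frac{102}{11}}}\right)} = \sqrt{4539 - \left(18 - 6 \sqrt{- \frac{11 \left(\frac{2583}{11} + \sqrt{3}\right)}{102}}\right)} = \sqrt{4539 - \left(18 - 6 \sqrt{- \frac{861}{34} - \frac{11 \sqrt{3}}{102}}\right)} = \sqrt{4521 + 6 \sqrt{- \frac{861}{34} - \frac{11 \sqrt{3}}{102}}}$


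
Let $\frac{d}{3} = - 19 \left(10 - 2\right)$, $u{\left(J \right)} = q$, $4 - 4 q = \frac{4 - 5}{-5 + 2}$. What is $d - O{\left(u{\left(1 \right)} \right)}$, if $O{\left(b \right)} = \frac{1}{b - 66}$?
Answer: $- \frac{356124}{781} \approx -455.98$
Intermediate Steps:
$q = \frac{11}{12}$ ($q = 1 - \frac{\left(4 - 5\right) \frac{1}{-5 + 2}}{4} = 1 - \frac{\left(-1\right) \frac{1}{-3}}{4} = 1 - \frac{\left(-1\right) \left(- \frac{1}{3}\right)}{4} = 1 - \frac{1}{12} = \frac{11}{12} \approx 0.91667$)
$u{\left(J \right)} = \frac{11}{12}$
$O{\left(b \right)} = \frac{1}{-66 + b}$
$d = -456$ ($d = 3 \left(- 19 \left(10 - 2\right)\right) = 3 \left(\left(-19\right) 8\right) = 3 \left(-152\right) = -456$)
$d - O{\left(u{\left(1 \right)} \right)} = -456 - \frac{1}{-66 + \frac{11}{12}} = -456 - \frac{1}{- \frac{781}{12}} = -456 - - \frac{12}{781} = -456 + \frac{12}{781} = - \frac{356124}{781}$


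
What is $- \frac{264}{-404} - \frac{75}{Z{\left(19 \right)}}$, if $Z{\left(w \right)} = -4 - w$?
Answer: $\frac{9093}{2323} \approx 3.9143$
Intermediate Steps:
$- \frac{264}{-404} - \frac{75}{Z{\left(19 \right)}} = - \frac{264}{-404} - \frac{75}{-4 - 19} = \left(-264\right) \left(- \frac{1}{404}\right) - \frac{75}{-4 - 19} = \frac{66}{101} - \frac{75}{-23} = \frac{66}{101} - - \frac{75}{23} = \frac{66}{101} + \frac{75}{23} = \frac{9093}{2323}$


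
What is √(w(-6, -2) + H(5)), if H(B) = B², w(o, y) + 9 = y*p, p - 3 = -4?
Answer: 3*√2 ≈ 4.2426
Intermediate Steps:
p = -1 (p = 3 - 4 = -1)
w(o, y) = -9 - y (w(o, y) = -9 + y*(-1) = -9 - y)
√(w(-6, -2) + H(5)) = √((-9 - 1*(-2)) + 5²) = √((-9 + 2) + 25) = √(-7 + 25) = √18 = 3*√2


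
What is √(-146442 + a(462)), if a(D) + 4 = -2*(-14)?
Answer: I*√146418 ≈ 382.65*I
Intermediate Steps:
a(D) = 24 (a(D) = -4 - 2*(-14) = -4 + 28 = 24)
√(-146442 + a(462)) = √(-146442 + 24) = √(-146418) = I*√146418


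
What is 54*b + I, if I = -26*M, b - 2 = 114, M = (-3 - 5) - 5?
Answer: 6602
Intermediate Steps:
M = -13 (M = -8 - 5 = -13)
b = 116 (b = 2 + 114 = 116)
I = 338 (I = -26*(-13) = 338)
54*b + I = 54*116 + 338 = 6264 + 338 = 6602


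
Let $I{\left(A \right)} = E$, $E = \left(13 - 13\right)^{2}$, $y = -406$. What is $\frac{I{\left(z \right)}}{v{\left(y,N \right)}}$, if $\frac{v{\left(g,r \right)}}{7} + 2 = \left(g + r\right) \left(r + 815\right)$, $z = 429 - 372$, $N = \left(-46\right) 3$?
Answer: $0$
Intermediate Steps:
$N = -138$
$z = 57$
$E = 0$ ($E = 0^{2} = 0$)
$I{\left(A \right)} = 0$
$v{\left(g,r \right)} = -14 + 7 \left(815 + r\right) \left(g + r\right)$ ($v{\left(g,r \right)} = -14 + 7 \left(g + r\right) \left(r + 815\right) = -14 + 7 \left(g + r\right) \left(815 + r\right) = -14 + 7 \left(815 + r\right) \left(g + r\right)$)
$\frac{I{\left(z \right)}}{v{\left(y,N \right)}} = \frac{0}{-14 + 7 \left(-138\right)^{2} + 5705 \left(-406\right) + 5705 \left(-138\right) + 7 \left(-406\right) \left(-138\right)} = \frac{0}{-14 + 7 \cdot 19044 - 2316230 - 787290 + 392196} = \frac{0}{-14 + 133308 - 2316230 - 787290 + 392196} = \frac{0}{-2578030} = 0 \left(- \frac{1}{2578030}\right) = 0$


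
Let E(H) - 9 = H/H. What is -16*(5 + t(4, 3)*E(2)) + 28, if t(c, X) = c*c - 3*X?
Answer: -1172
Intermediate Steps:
E(H) = 10 (E(H) = 9 + H/H = 9 + 1 = 10)
t(c, X) = c² - 3*X
-16*(5 + t(4, 3)*E(2)) + 28 = -16*(5 + (4² - 3*3)*10) + 28 = -16*(5 + (16 - 9)*10) + 28 = -16*(5 + 7*10) + 28 = -16*(5 + 70) + 28 = -16*75 + 28 = -1200 + 28 = -1172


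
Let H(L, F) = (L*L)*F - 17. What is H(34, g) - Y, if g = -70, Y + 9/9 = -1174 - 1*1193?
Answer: -78569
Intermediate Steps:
Y = -2368 (Y = -1 + (-1174 - 1*1193) = -1 + (-1174 - 1193) = -1 - 2367 = -2368)
H(L, F) = -17 + F*L**2 (H(L, F) = L**2*F - 17 = F*L**2 - 17 = -17 + F*L**2)
H(34, g) - Y = (-17 - 70*34**2) - 1*(-2368) = (-17 - 70*1156) + 2368 = (-17 - 80920) + 2368 = -80937 + 2368 = -78569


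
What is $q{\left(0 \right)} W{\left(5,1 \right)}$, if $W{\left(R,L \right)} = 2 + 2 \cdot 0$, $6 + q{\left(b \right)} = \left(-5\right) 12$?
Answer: $-132$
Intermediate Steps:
$q{\left(b \right)} = -66$ ($q{\left(b \right)} = -6 - 60 = -66$)
$W{\left(R,L \right)} = 2$ ($W{\left(R,L \right)} = 2 + 0 = 2$)
$q{\left(0 \right)} W{\left(5,1 \right)} = \left(-66\right) 2 = -132$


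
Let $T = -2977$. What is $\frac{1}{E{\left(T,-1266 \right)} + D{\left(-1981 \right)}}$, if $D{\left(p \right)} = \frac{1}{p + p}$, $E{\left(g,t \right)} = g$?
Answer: $- \frac{3962}{11794875} \approx -0.00033591$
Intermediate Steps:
$D{\left(p \right)} = \frac{1}{2 p}$
$\frac{1}{E{\left(T,-1266 \right)} + D{\left(-1981 \right)}} = \frac{1}{-2977 + \frac{1}{2 \left(-1981\right)}} = \frac{1}{-2977 + \frac{1}{2} \left(- \frac{1}{1981}\right)} = \frac{1}{-2977 - \frac{1}{3962}} = \frac{1}{- \frac{11794875}{3962}} = - \frac{3962}{11794875}$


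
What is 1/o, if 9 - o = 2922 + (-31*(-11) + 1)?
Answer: -1/3255 ≈ -0.00030722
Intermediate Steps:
o = -3255 (o = 9 - (2922 + (-31*(-11) + 1)) = 9 - (2922 + (341 + 1)) = 9 - (2922 + 342) = 9 - 1*3264 = 9 - 3264 = -3255)
1/o = 1/(-3255) = -1/3255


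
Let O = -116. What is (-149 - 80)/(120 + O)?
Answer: -229/4 ≈ -57.250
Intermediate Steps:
(-149 - 80)/(120 + O) = (-149 - 80)/(120 - 116) = -229/4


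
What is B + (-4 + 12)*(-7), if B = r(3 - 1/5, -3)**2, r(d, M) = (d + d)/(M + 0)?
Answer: -11816/225 ≈ -52.516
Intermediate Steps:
r(d, M) = 2*d/M (r(d, M) = (2*d)/M = 2*d/M)
B = 784/225 (B = (2*(3 - 1/5)/(-3))**2 = (2*(3 - 1*1/5)*(-1/3))**2 = (2*(3 - 1/5)*(-1/3))**2 = (2*(14/5)*(-1/3))**2 = (-28/15)**2 = 784/225 ≈ 3.4844)
B + (-4 + 12)*(-7) = 784/225 + (-4 + 12)*(-7) = 784/225 + 8*(-7) = 784/225 - 56 = -11816/225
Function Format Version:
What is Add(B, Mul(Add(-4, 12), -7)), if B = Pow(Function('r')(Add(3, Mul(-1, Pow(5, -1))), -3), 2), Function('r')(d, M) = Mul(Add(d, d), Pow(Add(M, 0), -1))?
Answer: Rational(-11816, 225) ≈ -52.516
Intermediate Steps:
Function('r')(d, M) = Mul(2, d, Pow(M, -1)) (Function('r')(d, M) = Mul(Mul(2, d), Pow(M, -1)) = Mul(2, d, Pow(M, -1)))
B = Rational(784, 225) (B = Pow(Mul(2, Add(3, Mul(-1, Pow(5, -1))), Pow(-3, -1)), 2) = Pow(Mul(2, Add(3, Mul(-1, Rational(1, 5))), Rational(-1, 3)), 2) = Pow(Mul(2, Add(3, Rational(-1, 5)), Rational(-1, 3)), 2) = Pow(Mul(2, Rational(14, 5), Rational(-1, 3)), 2) = Pow(Rational(-28, 15), 2) = Rational(784, 225) ≈ 3.4844)
Add(B, Mul(Add(-4, 12), -7)) = Add(Rational(784, 225), Mul(Add(-4, 12), -7)) = Add(Rational(784, 225), Mul(8, -7)) = Add(Rational(784, 225), -56) = Rational(-11816, 225)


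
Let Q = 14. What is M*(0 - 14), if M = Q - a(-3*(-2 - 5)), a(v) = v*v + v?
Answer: 6272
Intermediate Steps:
a(v) = v + v² (a(v) = v² + v = v + v²)
M = -448 (M = 14 - (-3*(-2 - 5))*(1 - 3*(-2 - 5)) = 14 - (-3*(-7))*(1 - 3*(-7)) = 14 - 21*(1 + 21) = 14 - 21*22 = 14 - 1*462 = 14 - 462 = -448)
M*(0 - 14) = -448*(0 - 14) = -448*(-14) = 6272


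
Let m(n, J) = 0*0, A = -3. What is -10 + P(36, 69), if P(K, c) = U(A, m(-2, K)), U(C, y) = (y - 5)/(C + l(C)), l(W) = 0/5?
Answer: -25/3 ≈ -8.3333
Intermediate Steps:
m(n, J) = 0
l(W) = 0 (l(W) = 0*(⅕) = 0)
U(C, y) = (-5 + y)/C (U(C, y) = (y - 5)/(C + 0) = (-5 + y)/C)
P(K, c) = 5/3 (P(K, c) = (-5 + 0)/(-3) = -⅓*(-5) = 5/3)
-10 + P(36, 69) = -10 + 5/3 = -25/3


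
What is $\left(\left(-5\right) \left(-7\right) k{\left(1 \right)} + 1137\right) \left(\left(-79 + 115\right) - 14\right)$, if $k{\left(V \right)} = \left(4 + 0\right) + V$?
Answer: $28864$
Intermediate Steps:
$k{\left(V \right)} = 4 + V$
$\left(\left(-5\right) \left(-7\right) k{\left(1 \right)} + 1137\right) \left(\left(-79 + 115\right) - 14\right) = \left(\left(-5\right) \left(-7\right) \left(4 + 1\right) + 1137\right) \left(\left(-79 + 115\right) - 14\right) = \left(35 \cdot 5 + 1137\right) \left(36 - 14\right) = \left(175 + 1137\right) 22 = 1312 \cdot 22 = 28864$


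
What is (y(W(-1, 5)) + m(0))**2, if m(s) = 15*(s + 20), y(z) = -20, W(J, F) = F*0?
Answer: 78400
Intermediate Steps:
W(J, F) = 0
m(s) = 300 + 15*s (m(s) = 15*(20 + s) = 300 + 15*s)
(y(W(-1, 5)) + m(0))**2 = (-20 + (300 + 15*0))**2 = (-20 + (300 + 0))**2 = (-20 + 300)**2 = 280**2 = 78400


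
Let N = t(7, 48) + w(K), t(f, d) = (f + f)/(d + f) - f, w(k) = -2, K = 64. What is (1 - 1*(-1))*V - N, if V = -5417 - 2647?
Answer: -886559/55 ≈ -16119.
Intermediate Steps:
V = -8064
t(f, d) = -f + 2*f/(d + f) (t(f, d) = (2*f)/(d + f) - f = 2*f/(d + f) - f = -f + 2*f/(d + f))
N = -481/55 (N = 7*(2 - 1*48 - 1*7)/(48 + 7) - 2 = 7*(2 - 48 - 7)/55 - 2 = 7*(1/55)*(-53) - 2 = -371/55 - 2 = -481/55 ≈ -8.7455)
(1 - 1*(-1))*V - N = (1 - 1*(-1))*(-8064) - 1*(-481/55) = (1 + 1)*(-8064) + 481/55 = 2*(-8064) + 481/55 = -16128 + 481/55 = -886559/55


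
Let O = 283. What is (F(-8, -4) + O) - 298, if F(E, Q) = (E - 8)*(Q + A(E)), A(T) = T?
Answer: 177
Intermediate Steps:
F(E, Q) = (-8 + E)*(E + Q) (F(E, Q) = (E - 8)*(Q + E) = (-8 + E)*(E + Q))
(F(-8, -4) + O) - 298 = (((-8)² - 8*(-8) - 8*(-4) - 8*(-4)) + 283) - 298 = ((64 + 64 + 32 + 32) + 283) - 298 = (192 + 283) - 298 = 475 - 298 = 177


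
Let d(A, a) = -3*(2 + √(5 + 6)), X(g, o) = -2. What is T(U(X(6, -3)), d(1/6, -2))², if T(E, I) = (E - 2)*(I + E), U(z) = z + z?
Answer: 7164 + 2160*√11 ≈ 14328.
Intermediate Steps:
U(z) = 2*z
d(A, a) = -6 - 3*√11 (d(A, a) = -3*(2 + √11) = -6 - 3*√11)
T(E, I) = (-2 + E)*(E + I)
T(U(X(6, -3)), d(1/6, -2))² = ((2*(-2))² - 4*(-2) - 2*(-6 - 3*√11) + (2*(-2))*(-6 - 3*√11))² = ((-4)² - 2*(-4) + (12 + 6*√11) - 4*(-6 - 3*√11))² = (16 + 8 + (12 + 6*√11) + (24 + 12*√11))² = (60 + 18*√11)²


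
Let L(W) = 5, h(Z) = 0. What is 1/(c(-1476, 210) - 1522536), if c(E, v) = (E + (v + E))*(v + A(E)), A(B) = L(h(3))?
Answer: -1/2112066 ≈ -4.7347e-7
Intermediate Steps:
A(B) = 5
c(E, v) = (5 + v)*(v + 2*E) (c(E, v) = (E + (v + E))*(v + 5) = (E + (E + v))*(5 + v) = (v + 2*E)*(5 + v) = (5 + v)*(v + 2*E))
1/(c(-1476, 210) - 1522536) = 1/((210² + 5*210 + 10*(-1476) + 2*(-1476)*210) - 1522536) = 1/((44100 + 1050 - 14760 - 619920) - 1522536) = 1/(-589530 - 1522536) = 1/(-2112066) = -1/2112066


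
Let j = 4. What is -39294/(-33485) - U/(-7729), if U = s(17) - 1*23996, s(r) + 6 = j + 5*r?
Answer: -13433067/6994745 ≈ -1.9205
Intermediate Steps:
s(r) = -2 + 5*r (s(r) = -6 + (4 + 5*r) = -2 + 5*r)
U = -23913 (U = (-2 + 5*17) - 1*23996 = (-2 + 85) - 23996 = 83 - 23996 = -23913)
-39294/(-33485) - U/(-7729) = -39294/(-33485) - 1*(-23913)/(-7729) = -39294*(-1/33485) + 23913*(-1/7729) = 1062/905 - 23913/7729 = -13433067/6994745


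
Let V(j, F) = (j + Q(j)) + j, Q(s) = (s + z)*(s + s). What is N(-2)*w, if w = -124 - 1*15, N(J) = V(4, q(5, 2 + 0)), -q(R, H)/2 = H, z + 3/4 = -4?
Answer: -278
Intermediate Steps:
z = -19/4 (z = -¾ - 4 = -19/4 ≈ -4.7500)
Q(s) = 2*s*(-19/4 + s) (Q(s) = (s - 19/4)*(s + s) = (-19/4 + s)*(2*s) = 2*s*(-19/4 + s))
q(R, H) = -2*H
V(j, F) = 2*j + j*(-19 + 4*j)/2 (V(j, F) = (j + j*(-19 + 4*j)/2) + j = 2*j + j*(-19 + 4*j)/2)
N(J) = 2 (N(J) = (½)*4*(-15 + 4*4) = (½)*4*(-15 + 16) = (½)*4*1 = 2)
w = -139 (w = -124 - 15 = -139)
N(-2)*w = 2*(-139) = -278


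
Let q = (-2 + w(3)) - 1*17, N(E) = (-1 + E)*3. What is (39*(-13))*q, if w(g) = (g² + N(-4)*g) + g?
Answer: 26364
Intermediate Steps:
N(E) = -3 + 3*E
w(g) = g² - 14*g (w(g) = (g² + (-3 + 3*(-4))*g) + g = (g² + (-3 - 12)*g) + g = (g² - 15*g) + g = g² - 14*g)
q = -52 (q = (-2 + 3*(-14 + 3)) - 1*17 = (-2 + 3*(-11)) - 17 = (-2 - 33) - 17 = -35 - 17 = -52)
(39*(-13))*q = (39*(-13))*(-52) = -507*(-52) = 26364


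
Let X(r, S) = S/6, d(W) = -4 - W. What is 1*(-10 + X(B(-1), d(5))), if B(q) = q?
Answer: -23/2 ≈ -11.500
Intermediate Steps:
X(r, S) = S/6 (X(r, S) = S*(⅙) = S/6)
1*(-10 + X(B(-1), d(5))) = 1*(-10 + (-4 - 1*5)/6) = 1*(-10 + (-4 - 5)/6) = 1*(-10 + (⅙)*(-9)) = 1*(-10 - 3/2) = 1*(-23/2) = -23/2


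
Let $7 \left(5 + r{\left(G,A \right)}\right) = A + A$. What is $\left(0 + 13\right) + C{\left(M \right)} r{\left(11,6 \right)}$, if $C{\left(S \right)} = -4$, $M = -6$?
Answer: $\frac{183}{7} \approx 26.143$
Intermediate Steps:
$r{\left(G,A \right)} = -5 + \frac{2 A}{7}$ ($r{\left(G,A \right)} = -5 + \frac{A + A}{7} = -5 + \frac{2 A}{7}$)
$\left(0 + 13\right) + C{\left(M \right)} r{\left(11,6 \right)} = \left(0 + 13\right) - 4 \left(-5 + \frac{2}{7} \cdot 6\right) = 13 - 4 \left(-5 + \frac{12}{7}\right) = 13 - - \frac{92}{7} = 13 + \frac{92}{7} = \frac{183}{7}$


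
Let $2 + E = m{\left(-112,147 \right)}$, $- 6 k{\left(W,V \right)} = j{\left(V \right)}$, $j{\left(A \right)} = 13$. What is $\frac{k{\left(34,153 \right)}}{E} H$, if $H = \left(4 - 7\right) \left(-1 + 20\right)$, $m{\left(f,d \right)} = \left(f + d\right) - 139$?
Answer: $- \frac{247}{212} \approx -1.1651$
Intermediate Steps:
$m{\left(f,d \right)} = -139 + d + f$ ($m{\left(f,d \right)} = \left(d + f\right) - 139 = -139 + d + f$)
$k{\left(W,V \right)} = - \frac{13}{6}$ ($k{\left(W,V \right)} = \left(- \frac{1}{6}\right) 13 = - \frac{13}{6}$)
$E = -106$ ($E = -2 - 104 = -106$)
$H = -57$ ($H = \left(-3\right) 19 = -57$)
$\frac{k{\left(34,153 \right)}}{E} H = - \frac{13}{6 \left(-106\right)} \left(-57\right) = \left(- \frac{13}{6}\right) \left(- \frac{1}{106}\right) \left(-57\right) = \frac{13}{636} \left(-57\right) = - \frac{247}{212}$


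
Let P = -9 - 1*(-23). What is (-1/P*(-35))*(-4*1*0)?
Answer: 0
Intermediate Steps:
P = 14 (P = -9 + 23 = 14)
(-1/P*(-35))*(-4*1*0) = (-1/14*(-35))*(-4*1*0) = (-1*1/14*(-35))*(-4*0) = -1/14*(-35)*0 = (5/2)*0 = 0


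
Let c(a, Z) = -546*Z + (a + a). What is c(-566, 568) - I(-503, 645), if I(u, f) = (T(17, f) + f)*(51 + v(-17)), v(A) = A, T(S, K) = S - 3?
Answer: -333666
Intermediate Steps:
T(S, K) = -3 + S
I(u, f) = 476 + 34*f (I(u, f) = ((-3 + 17) + f)*(51 - 17) = (14 + f)*34 = 476 + 34*f)
c(a, Z) = -546*Z + 2*a
c(-566, 568) - I(-503, 645) = (-546*568 + 2*(-566)) - (476 + 34*645) = (-310128 - 1132) - (476 + 21930) = -311260 - 1*22406 = -311260 - 22406 = -333666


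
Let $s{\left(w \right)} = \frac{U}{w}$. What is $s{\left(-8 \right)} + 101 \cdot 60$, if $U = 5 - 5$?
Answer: $6060$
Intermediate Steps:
$U = 0$
$s{\left(w \right)} = 0$ ($s{\left(w \right)} = \frac{0}{w} = 0$)
$s{\left(-8 \right)} + 101 \cdot 60 = 0 + 101 \cdot 60 = 0 + 6060 = 6060$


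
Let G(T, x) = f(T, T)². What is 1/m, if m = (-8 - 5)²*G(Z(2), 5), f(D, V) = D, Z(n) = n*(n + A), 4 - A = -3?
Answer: 1/54756 ≈ 1.8263e-5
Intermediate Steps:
A = 7 (A = 4 - 1*(-3) = 4 + 3 = 7)
Z(n) = n*(7 + n) (Z(n) = n*(n + 7) = n*(7 + n))
G(T, x) = T²
m = 54756 (m = (-8 - 5)²*(2*(7 + 2))² = (-13)²*(2*9)² = 169*18² = 169*324 = 54756)
1/m = 1/54756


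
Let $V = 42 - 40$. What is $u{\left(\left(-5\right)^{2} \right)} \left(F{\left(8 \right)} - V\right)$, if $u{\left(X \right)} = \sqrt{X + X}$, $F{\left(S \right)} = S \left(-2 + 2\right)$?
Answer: $- 10 \sqrt{2} \approx -14.142$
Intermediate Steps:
$F{\left(S \right)} = 0$ ($F{\left(S \right)} = S 0 = 0$)
$u{\left(X \right)} = \sqrt{2} \sqrt{X}$ ($u{\left(X \right)} = \sqrt{2 X} = \sqrt{2} \sqrt{X}$)
$V = 2$ ($V = 42 - 40 = 2$)
$u{\left(\left(-5\right)^{2} \right)} \left(F{\left(8 \right)} - V\right) = \sqrt{2} \sqrt{\left(-5\right)^{2}} \left(0 - 2\right) = \sqrt{2} \sqrt{25} \left(0 - 2\right) = \sqrt{2} \cdot 5 \left(-2\right) = 5 \sqrt{2} \left(-2\right) = - 10 \sqrt{2}$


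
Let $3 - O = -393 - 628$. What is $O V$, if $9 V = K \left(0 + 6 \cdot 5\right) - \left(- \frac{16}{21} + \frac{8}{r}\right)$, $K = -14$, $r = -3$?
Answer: $- \frac{331776}{7} \approx -47397.0$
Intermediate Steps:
$V = - \frac{324}{7}$ ($V = \frac{- 14 \left(0 + 6 \cdot 5\right) - \left(- \frac{16}{21} - \frac{8}{3}\right)}{9} = \frac{- 14 \left(0 + 30\right) - - \frac{24}{7}}{9} = \frac{\left(-14\right) 30 + \left(\frac{8}{3} + \frac{16}{21}\right)}{9} = \frac{-420 + \frac{24}{7}}{9} = \frac{1}{9} \left(- \frac{2916}{7}\right) = - \frac{324}{7} \approx -46.286$)
$O = 1024$ ($O = 3 - \left(-393 - 628\right) = 3 - -1021 = 3 + 1021 = 1024$)
$O V = 1024 \left(- \frac{324}{7}\right) = - \frac{331776}{7}$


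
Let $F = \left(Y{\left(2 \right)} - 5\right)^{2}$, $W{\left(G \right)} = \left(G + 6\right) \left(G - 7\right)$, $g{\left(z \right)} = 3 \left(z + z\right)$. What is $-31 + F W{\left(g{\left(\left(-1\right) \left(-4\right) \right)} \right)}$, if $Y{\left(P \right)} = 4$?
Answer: $479$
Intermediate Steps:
$g{\left(z \right)} = 6 z$ ($g{\left(z \right)} = 3 \cdot 2 z = 6 z$)
$W{\left(G \right)} = \left(-7 + G\right) \left(6 + G\right)$ ($W{\left(G \right)} = \left(6 + G\right) \left(-7 + G\right) = \left(-7 + G\right) \left(6 + G\right)$)
$F = 1$ ($F = \left(4 - 5\right)^{2} = \left(-1\right)^{2} = 1$)
$-31 + F W{\left(g{\left(\left(-1\right) \left(-4\right) \right)} \right)} = -31 + 1 \left(-42 + \left(6 \left(\left(-1\right) \left(-4\right)\right)\right)^{2} - 6 \left(\left(-1\right) \left(-4\right)\right)\right) = -31 + 1 \left(-42 + \left(6 \cdot 4\right)^{2} - 6 \cdot 4\right) = -31 + 1 \left(-42 + 24^{2} - 24\right) = -31 + 1 \left(-42 + 576 - 24\right) = -31 + 1 \cdot 510 = -31 + 510 = 479$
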